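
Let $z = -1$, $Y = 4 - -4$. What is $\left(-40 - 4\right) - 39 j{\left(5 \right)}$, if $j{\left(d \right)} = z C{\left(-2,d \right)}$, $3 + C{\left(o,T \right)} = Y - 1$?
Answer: $112$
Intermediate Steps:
$Y = 8$ ($Y = 4 + 4 = 8$)
$C{\left(o,T \right)} = 4$ ($C{\left(o,T \right)} = -3 + \left(8 - 1\right) = -3 + 7 = 4$)
$j{\left(d \right)} = -4$ ($j{\left(d \right)} = \left(-1\right) 4 = -4$)
$\left(-40 - 4\right) - 39 j{\left(5 \right)} = \left(-40 - 4\right) - -156 = -44 + 156 = 112$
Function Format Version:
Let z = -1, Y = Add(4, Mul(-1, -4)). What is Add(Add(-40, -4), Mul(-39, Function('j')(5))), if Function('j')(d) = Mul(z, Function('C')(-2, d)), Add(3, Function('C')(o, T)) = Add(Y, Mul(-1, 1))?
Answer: 112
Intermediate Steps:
Y = 8 (Y = Add(4, 4) = 8)
Function('C')(o, T) = 4 (Function('C')(o, T) = Add(-3, Add(8, Mul(-1, 1))) = Add(-3, Add(8, -1)) = Add(-3, 7) = 4)
Function('j')(d) = -4 (Function('j')(d) = Mul(-1, 4) = -4)
Add(Add(-40, -4), Mul(-39, Function('j')(5))) = Add(Add(-40, -4), Mul(-39, -4)) = Add(-44, 156) = 112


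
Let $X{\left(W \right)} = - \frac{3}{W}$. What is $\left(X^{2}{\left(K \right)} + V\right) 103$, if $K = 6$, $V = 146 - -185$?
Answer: $\frac{136475}{4} \approx 34119.0$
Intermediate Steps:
$V = 331$ ($V = 146 + 185 = 331$)
$\left(X^{2}{\left(K \right)} + V\right) 103 = \left(\left(- \frac{3}{6}\right)^{2} + 331\right) 103 = \left(\left(\left(-3\right) \frac{1}{6}\right)^{2} + 331\right) 103 = \left(\left(- \frac{1}{2}\right)^{2} + 331\right) 103 = \left(\frac{1}{4} + 331\right) 103 = \frac{1325}{4} \cdot 103 = \frac{136475}{4}$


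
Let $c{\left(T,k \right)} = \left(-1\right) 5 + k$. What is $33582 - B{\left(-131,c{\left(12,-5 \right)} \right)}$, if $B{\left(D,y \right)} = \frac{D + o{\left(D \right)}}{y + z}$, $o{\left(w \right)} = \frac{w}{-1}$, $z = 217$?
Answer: $33582$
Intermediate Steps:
$o{\left(w \right)} = - w$ ($o{\left(w \right)} = w \left(-1\right) = - w$)
$c{\left(T,k \right)} = -5 + k$
$B{\left(D,y \right)} = 0$ ($B{\left(D,y \right)} = \frac{D - D}{y + 217} = \frac{0}{217 + y} = 0$)
$33582 - B{\left(-131,c{\left(12,-5 \right)} \right)} = 33582 - 0 = 33582 + 0 = 33582$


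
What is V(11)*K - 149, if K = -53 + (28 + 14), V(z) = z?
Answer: -270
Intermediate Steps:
K = -11 (K = -53 + 42 = -11)
V(11)*K - 149 = 11*(-11) - 149 = -121 - 149 = -270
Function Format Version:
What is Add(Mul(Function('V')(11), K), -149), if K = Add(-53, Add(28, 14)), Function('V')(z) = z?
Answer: -270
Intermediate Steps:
K = -11 (K = Add(-53, 42) = -11)
Add(Mul(Function('V')(11), K), -149) = Add(Mul(11, -11), -149) = Add(-121, -149) = -270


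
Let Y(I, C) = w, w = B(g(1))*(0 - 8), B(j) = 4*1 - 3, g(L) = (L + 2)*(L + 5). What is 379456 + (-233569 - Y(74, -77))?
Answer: 145895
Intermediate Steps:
g(L) = (2 + L)*(5 + L)
B(j) = 1 (B(j) = 4 - 3 = 1)
w = -8 (w = 1*(0 - 8) = 1*(-8) = -8)
Y(I, C) = -8
379456 + (-233569 - Y(74, -77)) = 379456 + (-233569 - 1*(-8)) = 379456 + (-233569 + 8) = 379456 - 233561 = 145895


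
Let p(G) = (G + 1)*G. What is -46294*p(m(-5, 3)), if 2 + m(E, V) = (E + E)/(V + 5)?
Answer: -2708199/8 ≈ -3.3853e+5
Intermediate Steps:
m(E, V) = -2 + 2*E/(5 + V) (m(E, V) = -2 + (E + E)/(V + 5) = -2 + (2*E)/(5 + V) = -2 + 2*E/(5 + V))
p(G) = G*(1 + G) (p(G) = (1 + G)*G = G*(1 + G))
-46294*p(m(-5, 3)) = -46294*2*(-5 - 5 - 1*3)/(5 + 3)*(1 + 2*(-5 - 5 - 1*3)/(5 + 3)) = -46294*2*(-5 - 5 - 3)/8*(1 + 2*(-5 - 5 - 3)/8) = -46294*2*(1/8)*(-13)*(1 + 2*(1/8)*(-13)) = -(-300911)*(1 - 13/4)/2 = -(-300911)*(-9)/(2*4) = -46294*117/16 = -2708199/8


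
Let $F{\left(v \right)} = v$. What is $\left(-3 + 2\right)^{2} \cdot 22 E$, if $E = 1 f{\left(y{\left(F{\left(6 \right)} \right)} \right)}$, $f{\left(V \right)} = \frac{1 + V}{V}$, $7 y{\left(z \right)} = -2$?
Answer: $-55$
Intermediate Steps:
$y{\left(z \right)} = - \frac{2}{7}$ ($y{\left(z \right)} = \frac{1}{7} \left(-2\right) = - \frac{2}{7}$)
$f{\left(V \right)} = \frac{1 + V}{V}$
$E = - \frac{5}{2}$ ($E = 1 \frac{1 - \frac{2}{7}}{- \frac{2}{7}} = 1 \left(\left(- \frac{7}{2}\right) \frac{5}{7}\right) = 1 \left(- \frac{5}{2}\right) = - \frac{5}{2} \approx -2.5$)
$\left(-3 + 2\right)^{2} \cdot 22 E = \left(-3 + 2\right)^{2} \cdot 22 \left(- \frac{5}{2}\right) = \left(-1\right)^{2} \cdot 22 \left(- \frac{5}{2}\right) = 1 \cdot 22 \left(- \frac{5}{2}\right) = 22 \left(- \frac{5}{2}\right) = -55$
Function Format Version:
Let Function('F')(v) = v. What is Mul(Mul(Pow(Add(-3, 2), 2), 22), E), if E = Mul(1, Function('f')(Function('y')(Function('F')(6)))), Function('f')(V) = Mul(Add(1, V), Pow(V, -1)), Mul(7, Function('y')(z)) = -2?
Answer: -55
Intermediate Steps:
Function('y')(z) = Rational(-2, 7) (Function('y')(z) = Mul(Rational(1, 7), -2) = Rational(-2, 7))
Function('f')(V) = Mul(Pow(V, -1), Add(1, V))
E = Rational(-5, 2) (E = Mul(1, Mul(Pow(Rational(-2, 7), -1), Add(1, Rational(-2, 7)))) = Mul(1, Mul(Rational(-7, 2), Rational(5, 7))) = Mul(1, Rational(-5, 2)) = Rational(-5, 2) ≈ -2.5000)
Mul(Mul(Pow(Add(-3, 2), 2), 22), E) = Mul(Mul(Pow(Add(-3, 2), 2), 22), Rational(-5, 2)) = Mul(Mul(Pow(-1, 2), 22), Rational(-5, 2)) = Mul(Mul(1, 22), Rational(-5, 2)) = Mul(22, Rational(-5, 2)) = -55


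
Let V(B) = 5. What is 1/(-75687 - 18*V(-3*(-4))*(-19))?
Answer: -1/73977 ≈ -1.3518e-5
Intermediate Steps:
1/(-75687 - 18*V(-3*(-4))*(-19)) = 1/(-75687 - 18*5*(-19)) = 1/(-75687 - 90*(-19)) = 1/(-75687 + 1710) = 1/(-73977) = -1/73977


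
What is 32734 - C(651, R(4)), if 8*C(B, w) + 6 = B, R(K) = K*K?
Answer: 261227/8 ≈ 32653.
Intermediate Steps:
R(K) = K²
C(B, w) = -¾ + B/8
32734 - C(651, R(4)) = 32734 - (-¾ + (⅛)*651) = 32734 - (-¾ + 651/8) = 32734 - 1*645/8 = 32734 - 645/8 = 261227/8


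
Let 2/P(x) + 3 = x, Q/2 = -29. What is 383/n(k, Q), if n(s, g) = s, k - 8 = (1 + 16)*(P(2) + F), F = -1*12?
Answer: -383/230 ≈ -1.6652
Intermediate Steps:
F = -12
Q = -58 (Q = 2*(-29) = -58)
P(x) = 2/(-3 + x)
k = -230 (k = 8 + (1 + 16)*(2/(-3 + 2) - 12) = 8 + 17*(2/(-1) - 12) = 8 + 17*(2*(-1) - 12) = 8 + 17*(-2 - 12) = 8 + 17*(-14) = 8 - 238 = -230)
383/n(k, Q) = 383/(-230) = 383*(-1/230) = -383/230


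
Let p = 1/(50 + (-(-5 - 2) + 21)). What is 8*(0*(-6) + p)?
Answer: 4/39 ≈ 0.10256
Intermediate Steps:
p = 1/78 (p = 1/(50 + (-1*(-7) + 21)) = 1/(50 + (7 + 21)) = 1/(50 + 28) = 1/78 ≈ 0.012821)
8*(0*(-6) + p) = 8*(0*(-6) + 1/78) = 8*(0 + 1/78) = 8*(1/78) = 4/39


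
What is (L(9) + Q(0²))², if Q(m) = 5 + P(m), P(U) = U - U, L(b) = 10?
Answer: 225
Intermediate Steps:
P(U) = 0
Q(m) = 5 (Q(m) = 5 + 0 = 5)
(L(9) + Q(0²))² = (10 + 5)² = 15² = 225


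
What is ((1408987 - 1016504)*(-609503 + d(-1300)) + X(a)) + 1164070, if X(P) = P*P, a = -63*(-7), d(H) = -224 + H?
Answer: -239816351490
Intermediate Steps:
a = 441
X(P) = P²
((1408987 - 1016504)*(-609503 + d(-1300)) + X(a)) + 1164070 = ((1408987 - 1016504)*(-609503 + (-224 - 1300)) + 441²) + 1164070 = (392483*(-609503 - 1524) + 194481) + 1164070 = (392483*(-611027) + 194481) + 1164070 = (-239817710041 + 194481) + 1164070 = -239817515560 + 1164070 = -239816351490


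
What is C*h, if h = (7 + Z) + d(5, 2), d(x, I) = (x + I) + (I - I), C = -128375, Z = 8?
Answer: -2824250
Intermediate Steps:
d(x, I) = I + x (d(x, I) = (I + x) + 0 = I + x)
h = 22 (h = (7 + 8) + (2 + 5) = 15 + 7 = 22)
C*h = -128375*22 = -2824250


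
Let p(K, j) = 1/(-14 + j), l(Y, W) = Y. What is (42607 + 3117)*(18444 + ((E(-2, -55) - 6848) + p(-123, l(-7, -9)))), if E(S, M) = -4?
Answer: 1590091292/3 ≈ 5.3003e+8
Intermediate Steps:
(42607 + 3117)*(18444 + ((E(-2, -55) - 6848) + p(-123, l(-7, -9)))) = (42607 + 3117)*(18444 + ((-4 - 6848) + 1/(-14 - 7))) = 45724*(18444 + (-6852 + 1/(-21))) = 45724*(18444 + (-6852 - 1/21)) = 45724*(18444 - 143893/21) = 45724*(243431/21) = 1590091292/3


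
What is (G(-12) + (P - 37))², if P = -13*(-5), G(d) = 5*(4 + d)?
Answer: 144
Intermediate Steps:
G(d) = 20 + 5*d
P = 65
(G(-12) + (P - 37))² = ((20 + 5*(-12)) + (65 - 37))² = ((20 - 60) + 28)² = (-40 + 28)² = (-12)² = 144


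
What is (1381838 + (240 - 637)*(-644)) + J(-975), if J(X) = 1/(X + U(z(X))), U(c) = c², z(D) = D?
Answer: 1555057572901/949650 ≈ 1.6375e+6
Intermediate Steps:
J(X) = 1/(X + X²)
(1381838 + (240 - 637)*(-644)) + J(-975) = (1381838 + (240 - 637)*(-644)) + 1/((-975)*(1 - 975)) = (1381838 - 397*(-644)) - 1/975/(-974) = (1381838 + 255668) - 1/975*(-1/974) = 1637506 + 1/949650 = 1555057572901/949650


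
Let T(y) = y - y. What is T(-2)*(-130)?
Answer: 0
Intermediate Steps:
T(y) = 0
T(-2)*(-130) = 0*(-130) = 0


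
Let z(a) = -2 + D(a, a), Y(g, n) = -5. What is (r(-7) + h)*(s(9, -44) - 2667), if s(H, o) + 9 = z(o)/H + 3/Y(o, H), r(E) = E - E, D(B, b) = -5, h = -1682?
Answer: 202650724/45 ≈ 4.5034e+6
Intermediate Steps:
r(E) = 0
z(a) = -7 (z(a) = -2 - 5 = -7)
s(H, o) = -48/5 - 7/H (s(H, o) = -9 + (-7/H + 3/(-5)) = -9 + (-7/H + 3*(-1/5)) = -9 + (-7/H - 3/5) = -9 + (-3/5 - 7/H) = -48/5 - 7/H)
(r(-7) + h)*(s(9, -44) - 2667) = (0 - 1682)*((-48/5 - 7/9) - 2667) = -1682*((-48/5 - 7*1/9) - 2667) = -1682*((-48/5 - 7/9) - 2667) = -1682*(-467/45 - 2667) = -1682*(-120482/45) = 202650724/45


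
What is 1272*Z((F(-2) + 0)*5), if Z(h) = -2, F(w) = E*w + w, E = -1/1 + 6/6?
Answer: -2544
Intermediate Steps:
E = 0 (E = -1*1 + 6*(⅙) = -1 + 1 = 0)
F(w) = w (F(w) = 0*w + w = 0 + w = w)
1272*Z((F(-2) + 0)*5) = 1272*(-2) = -2544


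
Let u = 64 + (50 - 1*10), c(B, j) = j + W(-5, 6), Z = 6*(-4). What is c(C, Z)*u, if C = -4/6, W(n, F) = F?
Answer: -1872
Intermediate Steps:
Z = -24
C = -⅔ (C = -4*⅙ = -⅔ ≈ -0.66667)
c(B, j) = 6 + j (c(B, j) = j + 6 = 6 + j)
u = 104 (u = 64 + (50 - 10) = 64 + 40 = 104)
c(C, Z)*u = (6 - 24)*104 = -18*104 = -1872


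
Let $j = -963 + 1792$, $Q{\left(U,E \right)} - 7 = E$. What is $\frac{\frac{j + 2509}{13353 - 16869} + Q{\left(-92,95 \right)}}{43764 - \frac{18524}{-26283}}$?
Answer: $\frac{1556365367}{674056893296} \approx 0.002309$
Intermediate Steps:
$Q{\left(U,E \right)} = 7 + E$
$j = 829$
$\frac{\frac{j + 2509}{13353 - 16869} + Q{\left(-92,95 \right)}}{43764 - \frac{18524}{-26283}} = \frac{\frac{829 + 2509}{13353 - 16869} + \left(7 + 95\right)}{43764 - \frac{18524}{-26283}} = \frac{\frac{3338}{-3516} + 102}{43764 - - \frac{18524}{26283}} = \frac{3338 \left(- \frac{1}{3516}\right) + 102}{43764 + \frac{18524}{26283}} = \frac{- \frac{1669}{1758} + 102}{\frac{1150267736}{26283}} = \frac{177647}{1758} \cdot \frac{26283}{1150267736} = \frac{1556365367}{674056893296}$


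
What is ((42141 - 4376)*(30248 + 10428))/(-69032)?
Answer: -384032285/17258 ≈ -22252.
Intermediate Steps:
((42141 - 4376)*(30248 + 10428))/(-69032) = (37765*40676)*(-1/69032) = 1536129140*(-1/69032) = -384032285/17258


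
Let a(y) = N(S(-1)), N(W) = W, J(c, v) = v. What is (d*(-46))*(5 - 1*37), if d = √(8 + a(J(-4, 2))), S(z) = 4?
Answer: 2944*√3 ≈ 5099.2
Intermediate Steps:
a(y) = 4
d = 2*√3 (d = √(8 + 4) = √12 = 2*√3 ≈ 3.4641)
(d*(-46))*(5 - 1*37) = ((2*√3)*(-46))*(5 - 1*37) = (-92*√3)*(5 - 37) = -92*√3*(-32) = 2944*√3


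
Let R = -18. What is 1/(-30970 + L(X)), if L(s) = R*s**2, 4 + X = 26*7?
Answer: -1/601282 ≈ -1.6631e-6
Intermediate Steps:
X = 178 (X = -4 + 26*7 = -4 + 182 = 178)
L(s) = -18*s**2
1/(-30970 + L(X)) = 1/(-30970 - 18*178**2) = 1/(-30970 - 18*31684) = 1/(-30970 - 570312) = 1/(-601282) = -1/601282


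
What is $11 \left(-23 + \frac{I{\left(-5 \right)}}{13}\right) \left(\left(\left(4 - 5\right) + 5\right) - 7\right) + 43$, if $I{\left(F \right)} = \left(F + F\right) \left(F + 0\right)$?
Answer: $\frac{8776}{13} \approx 675.08$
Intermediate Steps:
$I{\left(F \right)} = 2 F^{2}$ ($I{\left(F \right)} = 2 F F = 2 F^{2}$)
$11 \left(-23 + \frac{I{\left(-5 \right)}}{13}\right) \left(\left(\left(4 - 5\right) + 5\right) - 7\right) + 43 = 11 \left(-23 + \frac{2 \left(-5\right)^{2}}{13}\right) \left(\left(\left(4 - 5\right) + 5\right) - 7\right) + 43 = 11 \left(-23 + 2 \cdot 25 \cdot \frac{1}{13}\right) \left(\left(-1 + 5\right) - 7\right) + 43 = 11 \left(-23 + 50 \cdot \frac{1}{13}\right) \left(4 - 7\right) + 43 = 11 \left(-23 + \frac{50}{13}\right) \left(-3\right) + 43 = 11 \left(\left(- \frac{249}{13}\right) \left(-3\right)\right) + 43 = 11 \cdot \frac{747}{13} + 43 = \frac{8217}{13} + 43 = \frac{8776}{13}$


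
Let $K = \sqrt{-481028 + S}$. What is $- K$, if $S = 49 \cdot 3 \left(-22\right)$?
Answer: $- i \sqrt{484262} \approx - 695.89 i$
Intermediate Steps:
$S = -3234$ ($S = 147 \left(-22\right) = -3234$)
$K = i \sqrt{484262}$ ($K = \sqrt{-481028 - 3234} = \sqrt{-484262} = i \sqrt{484262} \approx 695.89 i$)
$- K = - i \sqrt{484262}$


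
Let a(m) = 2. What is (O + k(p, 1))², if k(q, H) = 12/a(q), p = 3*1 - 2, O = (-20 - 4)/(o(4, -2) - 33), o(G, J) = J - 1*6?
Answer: 72900/1681 ≈ 43.367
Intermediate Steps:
o(G, J) = -6 + J (o(G, J) = J - 6 = -6 + J)
O = 24/41 (O = (-20 - 4)/((-6 - 2) - 33) = -24/(-8 - 33) = -24/(-41) = -24*(-1/41) = 24/41 ≈ 0.58537)
p = 1 (p = 3 - 2 = 1)
k(q, H) = 6 (k(q, H) = 12/2 = 12*(½) = 6)
(O + k(p, 1))² = (24/41 + 6)² = (270/41)² = 72900/1681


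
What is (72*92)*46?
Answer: 304704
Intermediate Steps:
(72*92)*46 = 6624*46 = 304704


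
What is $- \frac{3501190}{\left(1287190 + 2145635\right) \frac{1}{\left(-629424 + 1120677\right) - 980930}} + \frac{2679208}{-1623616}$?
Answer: $\frac{6326370116545717}{12667249080} \approx 4.9943 \cdot 10^{5}$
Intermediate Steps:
$- \frac{3501190}{\left(1287190 + 2145635\right) \frac{1}{\left(-629424 + 1120677\right) - 980930}} + \frac{2679208}{-1623616} = - \frac{3501190}{3432825 \frac{1}{491253 - 980930}} + 2679208 \left(- \frac{1}{1623616}\right) = - \frac{3501190}{3432825 \frac{1}{-489677}} - \frac{334901}{202952} = - \frac{3501190}{3432825 \left(- \frac{1}{489677}\right)} - \frac{334901}{202952} = - \frac{3501190}{- \frac{3432825}{489677}} - \frac{334901}{202952} = \left(-3501190\right) \left(- \frac{489677}{3432825}\right) - \frac{334901}{202952} = \frac{31171858466}{62415} - \frac{334901}{202952} = \frac{6326370116545717}{12667249080}$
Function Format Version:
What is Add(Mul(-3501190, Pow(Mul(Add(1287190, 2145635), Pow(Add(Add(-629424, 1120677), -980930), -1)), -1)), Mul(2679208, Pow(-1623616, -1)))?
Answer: Rational(6326370116545717, 12667249080) ≈ 4.9943e+5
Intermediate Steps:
Add(Mul(-3501190, Pow(Mul(Add(1287190, 2145635), Pow(Add(Add(-629424, 1120677), -980930), -1)), -1)), Mul(2679208, Pow(-1623616, -1))) = Add(Mul(-3501190, Pow(Mul(3432825, Pow(Add(491253, -980930), -1)), -1)), Mul(2679208, Rational(-1, 1623616))) = Add(Mul(-3501190, Pow(Mul(3432825, Pow(-489677, -1)), -1)), Rational(-334901, 202952)) = Add(Mul(-3501190, Pow(Mul(3432825, Rational(-1, 489677)), -1)), Rational(-334901, 202952)) = Add(Mul(-3501190, Pow(Rational(-3432825, 489677), -1)), Rational(-334901, 202952)) = Add(Mul(-3501190, Rational(-489677, 3432825)), Rational(-334901, 202952)) = Add(Rational(31171858466, 62415), Rational(-334901, 202952)) = Rational(6326370116545717, 12667249080)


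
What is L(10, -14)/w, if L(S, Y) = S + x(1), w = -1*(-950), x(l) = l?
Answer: 11/950 ≈ 0.011579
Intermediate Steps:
w = 950
L(S, Y) = 1 + S (L(S, Y) = S + 1 = 1 + S)
L(10, -14)/w = (1 + 10)/950 = 11*(1/950) = 11/950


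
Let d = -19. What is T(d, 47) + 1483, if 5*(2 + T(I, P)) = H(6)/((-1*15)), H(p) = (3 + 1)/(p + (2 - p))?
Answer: 111073/75 ≈ 1481.0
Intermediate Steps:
H(p) = 2 (H(p) = 4/2 = 4*(½) = 2)
T(I, P) = -152/75 (T(I, P) = -2 + (2/((-1*15)))/5 = -2 + (2/(-15))/5 = -2 + (2*(-1/15))/5 = -2 + (⅕)*(-2/15) = -2 - 2/75 = -152/75)
T(d, 47) + 1483 = -152/75 + 1483 = 111073/75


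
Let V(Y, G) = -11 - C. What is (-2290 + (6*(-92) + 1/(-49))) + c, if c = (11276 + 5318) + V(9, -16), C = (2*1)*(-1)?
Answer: 673406/49 ≈ 13743.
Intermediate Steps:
C = -2 (C = 2*(-1) = -2)
V(Y, G) = -9 (V(Y, G) = -11 - 1*(-2) = -11 + 2 = -9)
c = 16585 (c = (11276 + 5318) - 9 = 16594 - 9 = 16585)
(-2290 + (6*(-92) + 1/(-49))) + c = (-2290 + (6*(-92) + 1/(-49))) + 16585 = (-2290 + (-552 - 1/49)) + 16585 = (-2290 - 27049/49) + 16585 = -139259/49 + 16585 = 673406/49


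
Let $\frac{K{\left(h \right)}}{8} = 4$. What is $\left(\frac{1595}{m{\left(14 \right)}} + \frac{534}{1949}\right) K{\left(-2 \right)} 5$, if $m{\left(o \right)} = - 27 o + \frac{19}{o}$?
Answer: $- \frac{6512862080}{10277077} \approx -633.73$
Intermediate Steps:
$K{\left(h \right)} = 32$ ($K{\left(h \right)} = 8 \cdot 4 = 32$)
$\left(\frac{1595}{m{\left(14 \right)}} + \frac{534}{1949}\right) K{\left(-2 \right)} 5 = \left(\frac{1595}{\left(-27\right) 14 + \frac{19}{14}} + \frac{534}{1949}\right) 32 \cdot 5 = \left(\frac{1595}{-378 + 19 \cdot \frac{1}{14}} + 534 \cdot \frac{1}{1949}\right) 160 = \left(\frac{1595}{-378 + \frac{19}{14}} + \frac{534}{1949}\right) 160 = \left(\frac{1595}{- \frac{5273}{14}} + \frac{534}{1949}\right) 160 = \left(1595 \left(- \frac{14}{5273}\right) + \frac{534}{1949}\right) 160 = \left(- \frac{22330}{5273} + \frac{534}{1949}\right) 160 = \left(- \frac{40705388}{10277077}\right) 160 = - \frac{6512862080}{10277077}$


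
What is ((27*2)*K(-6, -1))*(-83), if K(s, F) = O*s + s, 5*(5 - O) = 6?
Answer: 645408/5 ≈ 1.2908e+5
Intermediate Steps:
O = 19/5 (O = 5 - 1/5*6 = 5 - 6/5 = 19/5 ≈ 3.8000)
K(s, F) = 24*s/5 (K(s, F) = 19*s/5 + s = 24*s/5)
((27*2)*K(-6, -1))*(-83) = ((27*2)*((24/5)*(-6)))*(-83) = (54*(-144/5))*(-83) = -7776/5*(-83) = 645408/5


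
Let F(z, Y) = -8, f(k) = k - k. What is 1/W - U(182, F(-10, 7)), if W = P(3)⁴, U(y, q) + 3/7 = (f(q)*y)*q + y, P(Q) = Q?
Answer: -102944/567 ≈ -181.56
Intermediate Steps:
f(k) = 0
U(y, q) = -3/7 + y (U(y, q) = -3/7 + ((0*y)*q + y) = -3/7 + (0*q + y) = -3/7 + (0 + y) = -3/7 + y)
W = 81 (W = 3⁴ = 81)
1/W - U(182, F(-10, 7)) = 1/81 - (-3/7 + 182) = 1/81 - 1*1271/7 = 1/81 - 1271/7 = -102944/567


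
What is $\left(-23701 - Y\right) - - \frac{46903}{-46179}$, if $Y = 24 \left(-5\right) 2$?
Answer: $- \frac{1083452422}{46179} \approx -23462.0$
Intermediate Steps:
$Y = -240$ ($Y = \left(-120\right) 2 = -240$)
$\left(-23701 - Y\right) - - \frac{46903}{-46179} = \left(-23701 - -240\right) - - \frac{46903}{-46179} = \left(-23701 + 240\right) - \left(-46903\right) \left(- \frac{1}{46179}\right) = -23461 - \frac{46903}{46179} = - \frac{1083452422}{46179}$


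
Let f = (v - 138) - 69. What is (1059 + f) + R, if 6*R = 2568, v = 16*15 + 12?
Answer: 1532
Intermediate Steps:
v = 252 (v = 240 + 12 = 252)
R = 428 (R = (⅙)*2568 = 428)
f = 45 (f = (252 - 138) - 69 = 114 - 69 = 45)
(1059 + f) + R = (1059 + 45) + 428 = 1104 + 428 = 1532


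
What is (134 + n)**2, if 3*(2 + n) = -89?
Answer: 94249/9 ≈ 10472.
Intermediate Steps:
n = -95/3 (n = -2 + (1/3)*(-89) = -2 - 89/3 = -95/3 ≈ -31.667)
(134 + n)**2 = (134 - 95/3)**2 = (307/3)**2 = 94249/9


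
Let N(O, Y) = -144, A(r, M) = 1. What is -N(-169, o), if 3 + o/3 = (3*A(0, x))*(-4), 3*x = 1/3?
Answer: 144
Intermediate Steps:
x = ⅑ (x = (1/3)/3 = (1*(⅓))/3 = (⅓)*(⅓) = ⅑ ≈ 0.11111)
o = -45 (o = -9 + 3*((3*1)*(-4)) = -9 + 3*(3*(-4)) = -9 + 3*(-12) = -9 - 36 = -45)
-N(-169, o) = -1*(-144) = 144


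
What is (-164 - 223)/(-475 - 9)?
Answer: 387/484 ≈ 0.79959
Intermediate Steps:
(-164 - 223)/(-475 - 9) = -387/(-484) = -387*(-1/484) = 387/484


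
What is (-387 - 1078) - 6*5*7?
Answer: -1675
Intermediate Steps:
(-387 - 1078) - 6*5*7 = -1465 - 30*7 = -1465 - 210 = -1675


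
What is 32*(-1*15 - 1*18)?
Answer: -1056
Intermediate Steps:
32*(-1*15 - 1*18) = 32*(-15 - 18) = 32*(-33) = -1056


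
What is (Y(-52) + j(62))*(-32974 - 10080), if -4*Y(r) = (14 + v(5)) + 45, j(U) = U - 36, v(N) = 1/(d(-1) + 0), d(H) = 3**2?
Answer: -4348454/9 ≈ -4.8316e+5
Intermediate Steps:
d(H) = 9
v(N) = 1/9 (v(N) = 1/(9 + 0) = 1/9)
j(U) = -36 + U
Y(r) = -133/9 (Y(r) = -((14 + 1/9) + 45)/4 = -(127/9 + 45)/4 = -1/4*532/9 = -133/9)
(Y(-52) + j(62))*(-32974 - 10080) = (-133/9 + (-36 + 62))*(-32974 - 10080) = (-133/9 + 26)*(-43054) = (101/9)*(-43054) = -4348454/9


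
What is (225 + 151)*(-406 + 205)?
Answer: -75576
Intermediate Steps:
(225 + 151)*(-406 + 205) = 376*(-201) = -75576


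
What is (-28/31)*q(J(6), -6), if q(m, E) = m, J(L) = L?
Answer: -168/31 ≈ -5.4194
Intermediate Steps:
(-28/31)*q(J(6), -6) = (-28/31)*6 = ((1/31)*(-28))*6 = -28/31*6 = -168/31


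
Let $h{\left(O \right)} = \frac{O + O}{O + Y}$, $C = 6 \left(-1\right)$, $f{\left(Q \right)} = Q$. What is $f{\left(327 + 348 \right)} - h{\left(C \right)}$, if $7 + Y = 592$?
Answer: $\frac{130279}{193} \approx 675.02$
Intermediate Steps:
$Y = 585$ ($Y = -7 + 592 = 585$)
$C = -6$
$h{\left(O \right)} = \frac{2 O}{585 + O}$ ($h{\left(O \right)} = \frac{O + O}{O + 585} = \frac{2 O}{585 + O}$)
$f{\left(327 + 348 \right)} - h{\left(C \right)} = \left(327 + 348\right) - 2 \left(-6\right) \frac{1}{585 - 6} = 675 - 2 \left(-6\right) \frac{1}{579} = 675 - - \frac{4}{193} = 675 + \frac{4}{193} = \frac{130279}{193}$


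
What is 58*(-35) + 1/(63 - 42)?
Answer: -42629/21 ≈ -2030.0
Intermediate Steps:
58*(-35) + 1/(63 - 42) = -2030 + 1/21 = -42629/21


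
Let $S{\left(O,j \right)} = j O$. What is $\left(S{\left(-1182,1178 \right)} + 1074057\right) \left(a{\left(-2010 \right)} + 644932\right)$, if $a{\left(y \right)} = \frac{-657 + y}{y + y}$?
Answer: $- \frac{275111673653691}{1340} \approx -2.0531 \cdot 10^{11}$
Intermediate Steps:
$a{\left(y \right)} = \frac{-657 + y}{2 y}$
$S{\left(O,j \right)} = O j$
$\left(S{\left(-1182,1178 \right)} + 1074057\right) \left(a{\left(-2010 \right)} + 644932\right) = \left(\left(-1182\right) 1178 + 1074057\right) \left(\frac{-657 - 2010}{2 \left(-2010\right)} + 644932\right) = \left(-1392396 + 1074057\right) \left(\frac{1}{2} \left(- \frac{1}{2010}\right) \left(-2667\right) + 644932\right) = - 318339 \left(\frac{889}{1340} + 644932\right) = \left(-318339\right) \frac{864209769}{1340} = - \frac{275111673653691}{1340}$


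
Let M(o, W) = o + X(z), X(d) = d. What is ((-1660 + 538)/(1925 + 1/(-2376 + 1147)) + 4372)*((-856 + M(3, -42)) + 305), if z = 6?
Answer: -467113828815/197152 ≈ -2.3693e+6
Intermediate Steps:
M(o, W) = 6 + o (M(o, W) = o + 6 = 6 + o)
((-1660 + 538)/(1925 + 1/(-2376 + 1147)) + 4372)*((-856 + M(3, -42)) + 305) = ((-1660 + 538)/(1925 + 1/(-2376 + 1147)) + 4372)*((-856 + (6 + 3)) + 305) = (-1122/(1925 + 1/(-1229)) + 4372)*((-856 + 9) + 305) = (-1122/(1925 - 1/1229) + 4372)*(-847 + 305) = (-1122/2365824/1229 + 4372)*(-542) = (-1122*1229/2365824 + 4372)*(-542) = (-229823/394304 + 4372)*(-542) = (1723667265/394304)*(-542) = -467113828815/197152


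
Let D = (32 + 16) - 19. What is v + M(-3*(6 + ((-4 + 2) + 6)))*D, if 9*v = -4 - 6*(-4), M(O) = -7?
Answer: -1807/9 ≈ -200.78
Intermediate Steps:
D = 29 (D = 48 - 19 = 29)
v = 20/9 (v = (-4 - 6*(-4))/9 = (-4 + 24)/9 = (1/9)*20 = 20/9 ≈ 2.2222)
v + M(-3*(6 + ((-4 + 2) + 6)))*D = 20/9 - 7*29 = 20/9 - 203 = -1807/9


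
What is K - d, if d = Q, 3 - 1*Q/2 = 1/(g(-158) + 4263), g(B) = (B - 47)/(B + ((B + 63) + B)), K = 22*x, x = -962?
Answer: -18548073919/876149 ≈ -21170.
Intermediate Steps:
K = -21164 (K = 22*(-962) = -21164)
g(B) = (-47 + B)/(63 + 3*B) (g(B) = (-47 + B)/(B + ((63 + B) + B)) = (-47 + B)/(B + (63 + 2*B)) = (-47 + B)/(63 + 3*B))
Q = 5256483/876149 (Q = 6 - 2/((-47 - 158)/(3*(21 - 158)) + 4263) = 6 - 2/((⅓)*(-205)/(-137) + 4263) = 6 - 2/((⅓)*(-1/137)*(-205) + 4263) = 6 - 2/(205/411 + 4263) = 6 - 2/1752298/411 = 6 - 2*411/1752298 = 6 - 411/876149 = 5256483/876149 ≈ 5.9995)
d = 5256483/876149 ≈ 5.9995
K - d = -21164 - 1*5256483/876149 = -21164 - 5256483/876149 = -18548073919/876149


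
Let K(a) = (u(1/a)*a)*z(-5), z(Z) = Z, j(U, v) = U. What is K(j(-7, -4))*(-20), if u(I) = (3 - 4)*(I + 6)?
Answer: 4100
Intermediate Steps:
u(I) = -6 - I (u(I) = -(6 + I) = -6 - I)
K(a) = -5*a*(-6 - 1/a) (K(a) = ((-6 - 1/a)*a)*(-5) = (a*(-6 - 1/a))*(-5) = -5*a*(-6 - 1/a))
K(j(-7, -4))*(-20) = (5 + 30*(-7))*(-20) = (5 - 210)*(-20) = -205*(-20) = 4100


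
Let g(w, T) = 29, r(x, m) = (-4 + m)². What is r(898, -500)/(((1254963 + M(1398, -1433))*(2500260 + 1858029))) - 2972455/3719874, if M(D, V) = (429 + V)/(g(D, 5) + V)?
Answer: -18290053678873421533/22889059411479600342 ≈ -0.79907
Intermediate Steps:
M(D, V) = (429 + V)/(29 + V)
r(898, -500)/(((1254963 + M(1398, -1433))*(2500260 + 1858029))) - 2972455/3719874 = (-4 - 500)²/(((1254963 + (429 - 1433)/(29 - 1433))*(2500260 + 1858029))) - 2972455/3719874 = (-504)²/(((1254963 - 1004/(-1404))*4358289)) - 2972455*1/3719874 = 254016/(((1254963 - 1/1404*(-1004))*4358289)) - 2972455/3719874 = 254016/(((1254963 + 251/351)*4358289)) - 2972455/3719874 = 254016/(((440492264/351)*4358289)) - 2972455/3719874 = 254016/(49225450994264/9) - 2972455/3719874 = 254016*(9/49225450994264) - 2972455/3719874 = 285768/6153181374283 - 2972455/3719874 = -18290053678873421533/22889059411479600342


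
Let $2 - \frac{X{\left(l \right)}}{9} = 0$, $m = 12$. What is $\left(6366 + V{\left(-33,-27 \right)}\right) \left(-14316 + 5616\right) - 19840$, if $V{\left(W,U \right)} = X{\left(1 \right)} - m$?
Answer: $-55456240$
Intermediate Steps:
$X{\left(l \right)} = 18$ ($X{\left(l \right)} = 18 - 0 = 18 + 0 = 18$)
$V{\left(W,U \right)} = 6$ ($V{\left(W,U \right)} = 18 - 12 = 6$)
$\left(6366 + V{\left(-33,-27 \right)}\right) \left(-14316 + 5616\right) - 19840 = \left(6366 + 6\right) \left(-14316 + 5616\right) - 19840 = 6372 \left(-8700\right) - 19840 = -55436400 - 19840 = -55456240$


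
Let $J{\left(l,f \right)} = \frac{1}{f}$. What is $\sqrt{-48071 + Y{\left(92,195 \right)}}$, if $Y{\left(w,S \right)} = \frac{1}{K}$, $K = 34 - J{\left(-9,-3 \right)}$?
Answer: $\frac{i \sqrt{509984930}}{103} \approx 219.25 i$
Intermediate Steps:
$K = \frac{103}{3}$ ($K = 34 - \frac{1}{-3} = 34 - - \frac{1}{3} = 34 + \frac{1}{3} = \frac{103}{3} \approx 34.333$)
$Y{\left(w,S \right)} = \frac{3}{103}$ ($Y{\left(w,S \right)} = \frac{1}{\frac{103}{3}} = \frac{3}{103}$)
$\sqrt{-48071 + Y{\left(92,195 \right)}} = \sqrt{-48071 + \frac{3}{103}} = \sqrt{- \frac{4951310}{103}} = \frac{i \sqrt{509984930}}{103}$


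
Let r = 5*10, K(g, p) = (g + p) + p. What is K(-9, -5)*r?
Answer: -950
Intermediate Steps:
K(g, p) = g + 2*p
r = 50
K(-9, -5)*r = (-9 + 2*(-5))*50 = (-9 - 10)*50 = -19*50 = -950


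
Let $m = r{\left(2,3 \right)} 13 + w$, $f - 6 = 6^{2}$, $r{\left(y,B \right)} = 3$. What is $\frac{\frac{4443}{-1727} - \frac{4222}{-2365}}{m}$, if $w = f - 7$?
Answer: $- \frac{26581}{2497870} \approx -0.010641$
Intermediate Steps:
$f = 42$ ($f = 6 + 6^{2} = 6 + 36 = 42$)
$w = 35$ ($w = 42 - 7 = 35$)
$m = 74$ ($m = 3 \cdot 13 + 35 = 39 + 35 = 74$)
$\frac{\frac{4443}{-1727} - \frac{4222}{-2365}}{m} = \frac{\frac{4443}{-1727} - \frac{4222}{-2365}}{74} = \left(4443 \left(- \frac{1}{1727}\right) - - \frac{4222}{2365}\right) \frac{1}{74} = \left(- \frac{4443}{1727} + \frac{4222}{2365}\right) \frac{1}{74} = \left(- \frac{26581}{33755}\right) \frac{1}{74} = - \frac{26581}{2497870}$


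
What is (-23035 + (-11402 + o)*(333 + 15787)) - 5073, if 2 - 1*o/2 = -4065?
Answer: -52708268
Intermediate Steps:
o = 8134 (o = 4 - 2*(-4065) = 4 + 8130 = 8134)
(-23035 + (-11402 + o)*(333 + 15787)) - 5073 = (-23035 + (-11402 + 8134)*(333 + 15787)) - 5073 = (-23035 - 3268*16120) - 5073 = (-23035 - 52680160) - 5073 = -52703195 - 5073 = -52708268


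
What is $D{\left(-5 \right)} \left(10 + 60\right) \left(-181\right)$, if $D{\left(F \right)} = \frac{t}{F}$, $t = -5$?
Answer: $-12670$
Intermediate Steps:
$D{\left(F \right)} = - \frac{5}{F}$
$D{\left(-5 \right)} \left(10 + 60\right) \left(-181\right) = - \frac{5}{-5} \left(10 + 60\right) \left(-181\right) = \left(-5\right) \left(- \frac{1}{5}\right) 70 \left(-181\right) = 1 \cdot 70 \left(-181\right) = 70 \left(-181\right) = -12670$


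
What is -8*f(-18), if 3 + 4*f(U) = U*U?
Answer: -642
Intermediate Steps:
f(U) = -¾ + U²/4 (f(U) = -¾ + (U*U)/4 = -¾ + U²/4)
-8*f(-18) = -8*(-¾ + (¼)*(-18)²) = -8*(-¾ + (¼)*324) = -8*(-¾ + 81) = -8*321/4 = -642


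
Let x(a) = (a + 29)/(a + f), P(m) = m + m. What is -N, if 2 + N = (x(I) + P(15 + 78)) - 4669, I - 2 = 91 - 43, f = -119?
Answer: 309544/69 ≈ 4486.1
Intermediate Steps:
P(m) = 2*m
I = 50 (I = 2 + (91 - 43) = 2 + 48 = 50)
x(a) = (29 + a)/(-119 + a) (x(a) = (a + 29)/(a - 119) = (29 + a)/(-119 + a))
N = -309544/69 (N = -2 + (((29 + 50)/(-119 + 50) + 2*(15 + 78)) - 4669) = -2 + ((79/(-69) + 2*93) - 4669) = -2 + ((-1/69*79 + 186) - 4669) = -2 + ((-79/69 + 186) - 4669) = -2 + (12755/69 - 4669) = -2 - 309406/69 = -309544/69 ≈ -4486.1)
-N = -1*(-309544/69) = 309544/69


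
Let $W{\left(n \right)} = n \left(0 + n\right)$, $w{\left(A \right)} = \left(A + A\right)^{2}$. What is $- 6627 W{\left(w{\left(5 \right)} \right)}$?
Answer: $-66270000$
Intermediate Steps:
$w{\left(A \right)} = 4 A^{2}$ ($w{\left(A \right)} = \left(2 A\right)^{2} = 4 A^{2}$)
$W{\left(n \right)} = n^{2}$ ($W{\left(n \right)} = n n = n^{2}$)
$- 6627 W{\left(w{\left(5 \right)} \right)} = - 6627 \left(4 \cdot 5^{2}\right)^{2} = - 6627 \left(4 \cdot 25\right)^{2} = - 6627 \cdot 100^{2} = \left(-6627\right) 10000 = -66270000$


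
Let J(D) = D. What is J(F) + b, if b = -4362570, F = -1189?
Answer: -4363759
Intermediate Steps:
J(F) + b = -1189 - 4362570 = -4363759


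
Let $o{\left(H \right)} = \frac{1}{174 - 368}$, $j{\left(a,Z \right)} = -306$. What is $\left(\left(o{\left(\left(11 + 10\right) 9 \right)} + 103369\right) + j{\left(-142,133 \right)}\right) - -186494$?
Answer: $\frac{56174057}{194} \approx 2.8956 \cdot 10^{5}$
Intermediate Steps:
$o{\left(H \right)} = - \frac{1}{194}$ ($o{\left(H \right)} = \frac{1}{-194} = - \frac{1}{194}$)
$\left(\left(o{\left(\left(11 + 10\right) 9 \right)} + 103369\right) + j{\left(-142,133 \right)}\right) - -186494 = \left(\left(- \frac{1}{194} + 103369\right) - 306\right) - -186494 = \left(\frac{20053585}{194} - 306\right) + 186494 = \frac{19994221}{194} + 186494 = \frac{56174057}{194}$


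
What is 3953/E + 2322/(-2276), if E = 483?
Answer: 3937751/549654 ≈ 7.1641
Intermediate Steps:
3953/E + 2322/(-2276) = 3953/483 + 2322/(-2276) = 3953*(1/483) + 2322*(-1/2276) = 3953/483 - 1161/1138 = 3937751/549654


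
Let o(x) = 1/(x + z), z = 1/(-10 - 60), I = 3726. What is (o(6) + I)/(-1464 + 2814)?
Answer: 780632/282825 ≈ 2.7601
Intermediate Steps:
z = -1/70 (z = 1/(-70) = -1/70 ≈ -0.014286)
o(x) = 1/(-1/70 + x) (o(x) = 1/(x - 1/70) = 1/(-1/70 + x))
(o(6) + I)/(-1464 + 2814) = (70/(-1 + 70*6) + 3726)/(-1464 + 2814) = (70/(-1 + 420) + 3726)/1350 = (70/419 + 3726)*(1/1350) = (1561264/419)*(1/1350) = 780632/282825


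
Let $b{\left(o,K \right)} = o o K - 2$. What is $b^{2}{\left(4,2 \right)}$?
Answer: $900$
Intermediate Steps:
$b{\left(o,K \right)} = -2 + K o^{2}$ ($b{\left(o,K \right)} = o^{2} K - 2 = K o^{2} - 2 = -2 + K o^{2}$)
$b^{2}{\left(4,2 \right)} = \left(-2 + 2 \cdot 4^{2}\right)^{2} = \left(-2 + 2 \cdot 16\right)^{2} = \left(-2 + 32\right)^{2} = 30^{2} = 900$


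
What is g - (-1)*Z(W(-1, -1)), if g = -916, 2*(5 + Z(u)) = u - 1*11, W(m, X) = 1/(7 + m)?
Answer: -11117/12 ≈ -926.42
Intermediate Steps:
Z(u) = -21/2 + u/2 (Z(u) = -5 + (u - 1*11)/2 = -5 + (u - 11)/2 = -5 + (-11 + u)/2 = -5 + (-11/2 + u/2) = -21/2 + u/2)
g - (-1)*Z(W(-1, -1)) = -916 - (-1)*(-21/2 + 1/(2*(7 - 1))) = -916 - (-1)*(-21/2 + (1/2)/6) = -916 - (-1)*(-21/2 + (1/2)*(1/6)) = -916 - (-1)*(-21/2 + 1/12) = -916 - (-1)*(-125)/12 = -916 - 1*125/12 = -916 - 125/12 = -11117/12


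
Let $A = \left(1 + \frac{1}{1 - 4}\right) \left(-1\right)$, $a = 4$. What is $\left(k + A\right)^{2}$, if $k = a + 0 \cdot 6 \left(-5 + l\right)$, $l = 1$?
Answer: $\frac{100}{9} \approx 11.111$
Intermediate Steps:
$A = - \frac{2}{3}$ ($A = \left(1 + \frac{1}{-3}\right) \left(-1\right) = \left(1 - \frac{1}{3}\right) \left(-1\right) = \frac{2}{3} \left(-1\right) = - \frac{2}{3} \approx -0.66667$)
$k = 4$ ($k = 4 + 0 \cdot 6 \left(-5 + 1\right) = 4 + 0 \left(-4\right) = 4 + 0 = 4$)
$\left(k + A\right)^{2} = \left(4 - \frac{2}{3}\right)^{2} = \left(\frac{10}{3}\right)^{2} = \frac{100}{9}$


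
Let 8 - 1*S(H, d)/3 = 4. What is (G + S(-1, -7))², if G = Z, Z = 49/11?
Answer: 32761/121 ≈ 270.75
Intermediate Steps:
Z = 49/11 (Z = 49*(1/11) = 49/11 ≈ 4.4545)
S(H, d) = 12 (S(H, d) = 24 - 3*4 = 24 - 12 = 12)
G = 49/11 ≈ 4.4545
(G + S(-1, -7))² = (49/11 + 12)² = (181/11)² = 32761/121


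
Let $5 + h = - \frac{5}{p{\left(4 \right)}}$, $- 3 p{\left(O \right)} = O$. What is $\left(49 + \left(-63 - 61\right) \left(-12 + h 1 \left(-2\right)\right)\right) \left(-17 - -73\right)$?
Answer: $68712$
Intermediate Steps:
$p{\left(O \right)} = - \frac{O}{3}$
$h = - \frac{5}{4}$ ($h = -5 - \frac{5}{\left(- \frac{1}{3}\right) 4} = -5 - \frac{5}{- \frac{4}{3}} = -5 - - \frac{15}{4} = -5 + \frac{15}{4} = - \frac{5}{4} \approx -1.25$)
$\left(49 + \left(-63 - 61\right) \left(-12 + h 1 \left(-2\right)\right)\right) \left(-17 - -73\right) = \left(49 + \left(-63 - 61\right) \left(-12 + \left(- \frac{5}{4}\right) 1 \left(-2\right)\right)\right) \left(-17 - -73\right) = \left(49 - 124 \left(-12 - - \frac{5}{2}\right)\right) \left(-17 + 73\right) = \left(49 - 124 \left(-12 + \frac{5}{2}\right)\right) 56 = \left(49 - -1178\right) 56 = \left(49 + 1178\right) 56 = 1227 \cdot 56 = 68712$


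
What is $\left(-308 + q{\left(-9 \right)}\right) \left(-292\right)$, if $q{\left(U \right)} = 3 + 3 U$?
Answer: $96944$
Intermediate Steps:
$\left(-308 + q{\left(-9 \right)}\right) \left(-292\right) = \left(-308 + \left(3 + 3 \left(-9\right)\right)\right) \left(-292\right) = \left(-308 + \left(3 - 27\right)\right) \left(-292\right) = \left(-308 - 24\right) \left(-292\right) = \left(-332\right) \left(-292\right) = 96944$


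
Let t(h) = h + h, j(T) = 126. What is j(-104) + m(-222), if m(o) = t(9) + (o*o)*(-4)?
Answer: -196992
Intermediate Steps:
t(h) = 2*h
m(o) = 18 - 4*o² (m(o) = 2*9 + (o*o)*(-4) = 18 + o²*(-4) = 18 - 4*o²)
j(-104) + m(-222) = 126 + (18 - 4*(-222)²) = 126 + (18 - 4*49284) = 126 + (18 - 197136) = 126 - 197118 = -196992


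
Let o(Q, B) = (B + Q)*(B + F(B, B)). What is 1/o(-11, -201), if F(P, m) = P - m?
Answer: 1/42612 ≈ 2.3468e-5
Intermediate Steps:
o(Q, B) = B*(B + Q) (o(Q, B) = (B + Q)*(B + (B - B)) = (B + Q)*(B + 0) = (B + Q)*B = B*(B + Q))
1/o(-11, -201) = 1/(-201*(-201 - 11)) = 1/(-201*(-212)) = 1/42612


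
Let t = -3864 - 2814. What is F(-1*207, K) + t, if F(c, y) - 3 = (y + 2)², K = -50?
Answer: -4371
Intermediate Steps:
F(c, y) = 3 + (2 + y)² (F(c, y) = 3 + (y + 2)² = 3 + (2 + y)²)
t = -6678
F(-1*207, K) + t = (3 + (2 - 50)²) - 6678 = (3 + (-48)²) - 6678 = (3 + 2304) - 6678 = 2307 - 6678 = -4371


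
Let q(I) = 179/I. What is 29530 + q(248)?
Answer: 7323619/248 ≈ 29531.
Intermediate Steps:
29530 + q(248) = 29530 + 179/248 = 7323619/248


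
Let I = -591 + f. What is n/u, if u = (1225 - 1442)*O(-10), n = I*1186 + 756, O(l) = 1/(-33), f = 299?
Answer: -11403348/217 ≈ -52550.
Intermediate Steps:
O(l) = -1/33
I = -292 (I = -591 + 299 = -292)
n = -345556 (n = -292*1186 + 756 = -346312 + 756 = -345556)
u = 217/33 (u = (1225 - 1442)*(-1/33) = -217*(-1/33) = 217/33 ≈ 6.5758)
n/u = -345556/217/33 = -345556*33/217 = -11403348/217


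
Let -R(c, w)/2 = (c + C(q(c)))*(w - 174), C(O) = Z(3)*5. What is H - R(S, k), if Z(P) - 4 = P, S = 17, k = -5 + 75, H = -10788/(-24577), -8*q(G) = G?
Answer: -265814044/24577 ≈ -10816.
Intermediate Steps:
q(G) = -G/8
H = 10788/24577 (H = -10788*(-1/24577) = 10788/24577 ≈ 0.43895)
k = 70
Z(P) = 4 + P
C(O) = 35 (C(O) = (4 + 3)*5 = 7*5 = 35)
R(c, w) = -2*(-174 + w)*(35 + c) (R(c, w) = -2*(c + 35)*(w - 174) = -2*(35 + c)*(-174 + w) = -2*(-174 + w)*(35 + c))
H - R(S, k) = 10788/24577 - (12180 - 70*70 + 348*17 - 2*17*70) = 10788/24577 - (12180 - 4900 + 5916 - 2380) = 10788/24577 - 1*10816 = 10788/24577 - 10816 = -265814044/24577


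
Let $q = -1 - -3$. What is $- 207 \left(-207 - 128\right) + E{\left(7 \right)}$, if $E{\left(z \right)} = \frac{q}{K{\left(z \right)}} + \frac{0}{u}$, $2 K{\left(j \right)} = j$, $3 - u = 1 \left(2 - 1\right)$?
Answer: $\frac{485419}{7} \approx 69346.0$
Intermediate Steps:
$u = 2$ ($u = 3 - 1 \left(2 - 1\right) = 3 - 1 \cdot 1 = 3 - 1 = 2$)
$K{\left(j \right)} = \frac{j}{2}$
$q = 2$ ($q = -1 + 3 = 2$)
$E{\left(z \right)} = \frac{4}{z}$ ($E{\left(z \right)} = \frac{2}{\frac{1}{2} z} + \frac{0}{2} = 2 \frac{2}{z} + 0 \cdot \frac{1}{2} = \frac{4}{z} + 0 = \frac{4}{z}$)
$- 207 \left(-207 - 128\right) + E{\left(7 \right)} = - 207 \left(-207 - 128\right) + \frac{4}{7} = - 207 \left(-207 - 128\right) + 4 \cdot \frac{1}{7} = \left(-207\right) \left(-335\right) + \frac{4}{7} = 69345 + \frac{4}{7} = \frac{485419}{7}$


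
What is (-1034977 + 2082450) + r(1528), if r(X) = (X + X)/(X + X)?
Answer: 1047474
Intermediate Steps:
r(X) = 1 (r(X) = (2*X)/((2*X)) = (2*X)*(1/(2*X)) = 1)
(-1034977 + 2082450) + r(1528) = (-1034977 + 2082450) + 1 = 1047473 + 1 = 1047474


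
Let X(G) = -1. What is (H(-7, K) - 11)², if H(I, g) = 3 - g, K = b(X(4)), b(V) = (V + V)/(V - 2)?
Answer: 676/9 ≈ 75.111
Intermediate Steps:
b(V) = 2*V/(-2 + V) (b(V) = (2*V)/(-2 + V) = 2*V/(-2 + V))
K = ⅔ (K = 2*(-1)/(-2 - 1) = 2*(-1)/(-3) = 2*(-1)*(-⅓) = ⅔ ≈ 0.66667)
(H(-7, K) - 11)² = ((3 - 1*⅔) - 11)² = ((3 - ⅔) - 11)² = (7/3 - 11)² = (-26/3)² = 676/9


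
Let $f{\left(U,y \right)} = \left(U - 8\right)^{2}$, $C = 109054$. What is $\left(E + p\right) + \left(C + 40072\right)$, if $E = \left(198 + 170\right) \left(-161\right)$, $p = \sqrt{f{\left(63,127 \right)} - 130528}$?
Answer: $89878 + 3 i \sqrt{14167} \approx 89878.0 + 357.08 i$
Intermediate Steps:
$f{\left(U,y \right)} = \left(-8 + U\right)^{2}$
$p = 3 i \sqrt{14167}$ ($p = \sqrt{\left(-8 + 63\right)^{2} - 130528} = \sqrt{55^{2} - 130528} = \sqrt{3025 - 130528} = \sqrt{-127503} = 3 i \sqrt{14167} \approx 357.08 i$)
$E = -59248$ ($E = 368 \left(-161\right) = -59248$)
$\left(E + p\right) + \left(C + 40072\right) = \left(-59248 + 3 i \sqrt{14167}\right) + \left(109054 + 40072\right) = \left(-59248 + 3 i \sqrt{14167}\right) + 149126 = 89878 + 3 i \sqrt{14167}$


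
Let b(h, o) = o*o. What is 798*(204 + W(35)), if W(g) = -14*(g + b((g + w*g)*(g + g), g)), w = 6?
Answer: -13913928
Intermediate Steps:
b(h, o) = o²
W(g) = -14*g - 14*g² (W(g) = -14*(g + g²) = -14*g - 14*g²)
798*(204 + W(35)) = 798*(204 + 14*35*(-1 - 1*35)) = 798*(204 + 14*35*(-1 - 35)) = 798*(204 + 14*35*(-36)) = 798*(204 - 17640) = 798*(-17436) = -13913928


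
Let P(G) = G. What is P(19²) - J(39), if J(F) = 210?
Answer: 151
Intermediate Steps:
P(19²) - J(39) = 19² - 1*210 = 361 - 210 = 151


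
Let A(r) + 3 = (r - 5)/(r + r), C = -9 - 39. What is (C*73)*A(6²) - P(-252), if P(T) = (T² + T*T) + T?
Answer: -353258/3 ≈ -1.1775e+5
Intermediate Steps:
C = -48
A(r) = -3 + (-5 + r)/(2*r) (A(r) = -3 + (r - 5)/(r + r) = -3 + (-5 + r)/((2*r)) = -3 + (-5 + r)*(1/(2*r)) = -3 + (-5 + r)/(2*r))
P(T) = T + 2*T² (P(T) = (T² + T²) + T = 2*T² + T = T + 2*T²)
(C*73)*A(6²) - P(-252) = (-48*73)*(5*(-1 - 1*6²)/(2*(6²))) - (-252)*(1 + 2*(-252)) = -8760*(-1 - 1*36)/36 - (-252)*(1 - 504) = -8760*(-1 - 36)/36 - (-252)*(-503) = -8760*(-37)/36 - 1*126756 = -3504*(-185/72) - 126756 = 27010/3 - 126756 = -353258/3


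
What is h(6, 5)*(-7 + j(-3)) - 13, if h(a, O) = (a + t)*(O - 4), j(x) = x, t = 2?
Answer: -93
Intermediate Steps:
h(a, O) = (-4 + O)*(2 + a) (h(a, O) = (a + 2)*(O - 4) = (2 + a)*(-4 + O) = (-4 + O)*(2 + a))
h(6, 5)*(-7 + j(-3)) - 13 = (-8 - 4*6 + 2*5 + 5*6)*(-7 - 3) - 13 = (-8 - 24 + 10 + 30)*(-10) - 13 = 8*(-10) - 13 = -80 - 13 = -93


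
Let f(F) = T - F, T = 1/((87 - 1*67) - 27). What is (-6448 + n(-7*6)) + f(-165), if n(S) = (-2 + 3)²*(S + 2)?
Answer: -44262/7 ≈ -6323.1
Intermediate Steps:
n(S) = 2 + S (n(S) = 1²*(2 + S) = 1*(2 + S) = 2 + S)
T = -⅐ (T = 1/((87 - 67) - 27) = 1/(20 - 27) = 1/(-7) = -⅐ ≈ -0.14286)
f(F) = -⅐ - F
(-6448 + n(-7*6)) + f(-165) = (-6448 + (2 - 7*6)) + (-⅐ - 1*(-165)) = (-6448 + (2 - 42)) + (-⅐ + 165) = (-6448 - 40) + 1154/7 = -6488 + 1154/7 = -44262/7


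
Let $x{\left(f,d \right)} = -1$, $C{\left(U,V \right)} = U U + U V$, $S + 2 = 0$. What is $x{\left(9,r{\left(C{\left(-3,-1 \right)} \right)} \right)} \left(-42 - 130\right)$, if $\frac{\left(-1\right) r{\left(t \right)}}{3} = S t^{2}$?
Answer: $172$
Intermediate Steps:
$S = -2$ ($S = -2 + 0 = -2$)
$C{\left(U,V \right)} = U^{2} + U V$
$r{\left(t \right)} = 6 t^{2}$ ($r{\left(t \right)} = - 3 \left(- 2 t^{2}\right) = 6 t^{2}$)
$x{\left(9,r{\left(C{\left(-3,-1 \right)} \right)} \right)} \left(-42 - 130\right) = - (-42 - 130) = \left(-1\right) \left(-172\right) = 172$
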